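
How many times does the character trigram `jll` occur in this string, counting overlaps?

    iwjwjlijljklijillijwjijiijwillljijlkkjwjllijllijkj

Sliding a length-3 window over the 50 characters (48 positions):
  position 40–42: jll
  position 44–46: jll

2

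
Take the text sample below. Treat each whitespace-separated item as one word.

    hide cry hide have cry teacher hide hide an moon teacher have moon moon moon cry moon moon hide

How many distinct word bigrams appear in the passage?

19 tokens → 18 bigram windows in total.
Repeated bigrams (each contributes count−1 duplicates):
  moon moon: 3
2 duplicate windows → 18 − 2 = 16 distinct.

16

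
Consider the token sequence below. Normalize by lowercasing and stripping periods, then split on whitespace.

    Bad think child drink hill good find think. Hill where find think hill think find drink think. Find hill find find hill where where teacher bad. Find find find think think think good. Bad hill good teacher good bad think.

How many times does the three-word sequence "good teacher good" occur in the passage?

Scanning the 38 overlapping trigram windows for "good teacher good":
  position 36–38: good teacher good

1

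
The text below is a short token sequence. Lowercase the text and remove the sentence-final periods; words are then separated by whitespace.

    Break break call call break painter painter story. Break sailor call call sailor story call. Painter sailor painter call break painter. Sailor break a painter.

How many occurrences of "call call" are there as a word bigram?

Scanning the 24 overlapping bigram windows for "call call":
  position 3–4: call call
  position 11–12: call call

2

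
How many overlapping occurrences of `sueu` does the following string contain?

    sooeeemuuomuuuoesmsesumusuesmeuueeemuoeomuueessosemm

Sliding a length-4 window over the 52 characters (49 positions):
  (no match at any position)

0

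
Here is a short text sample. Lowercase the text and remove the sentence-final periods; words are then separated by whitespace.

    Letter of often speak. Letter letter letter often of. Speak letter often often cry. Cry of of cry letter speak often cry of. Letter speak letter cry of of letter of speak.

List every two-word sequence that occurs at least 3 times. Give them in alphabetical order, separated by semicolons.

cry of; speak letter

Bigram counts meeting the condition (at least 3 times):
  cry of: 3
  speak letter: 3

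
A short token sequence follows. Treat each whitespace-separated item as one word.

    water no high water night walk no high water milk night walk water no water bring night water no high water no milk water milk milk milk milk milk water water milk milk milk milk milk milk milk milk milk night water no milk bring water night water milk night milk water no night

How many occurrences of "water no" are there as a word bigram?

6

Scanning the 53 overlapping bigram windows for "water no":
  position 1–2: water no
  position 13–14: water no
  position 18–19: water no
  position 21–22: water no
  position 42–43: water no
  position 52–53: water no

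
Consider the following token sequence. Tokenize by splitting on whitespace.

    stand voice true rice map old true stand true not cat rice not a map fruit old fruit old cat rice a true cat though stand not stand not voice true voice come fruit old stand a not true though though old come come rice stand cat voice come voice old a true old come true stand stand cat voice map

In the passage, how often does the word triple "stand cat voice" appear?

Scanning the 59 overlapping trigram windows for "stand cat voice":
  position 46–48: stand cat voice
  position 58–60: stand cat voice

2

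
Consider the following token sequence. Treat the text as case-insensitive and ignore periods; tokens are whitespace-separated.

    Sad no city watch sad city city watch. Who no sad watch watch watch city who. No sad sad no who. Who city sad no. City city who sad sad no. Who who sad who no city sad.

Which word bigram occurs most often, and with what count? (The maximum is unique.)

Bigram frequencies (highest first):
  sad no: 4
  no city: 3
  who no: 3
  city watch: 2
  city city: 2
  no sad: 2
  … (14 more, each ≤ 2)

"sad no", 4 times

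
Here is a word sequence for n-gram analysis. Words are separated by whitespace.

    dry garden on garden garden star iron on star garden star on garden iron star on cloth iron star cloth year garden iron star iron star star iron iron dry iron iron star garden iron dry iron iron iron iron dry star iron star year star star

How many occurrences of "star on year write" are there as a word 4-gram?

Scanning the 44 overlapping 4-gram windows for "star on year write":
  (none found)

0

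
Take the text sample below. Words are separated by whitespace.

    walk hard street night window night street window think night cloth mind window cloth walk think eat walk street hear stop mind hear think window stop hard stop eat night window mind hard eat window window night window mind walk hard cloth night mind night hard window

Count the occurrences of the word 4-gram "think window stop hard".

1

Scanning the 44 overlapping 4-gram windows for "think window stop hard":
  position 24–27: think window stop hard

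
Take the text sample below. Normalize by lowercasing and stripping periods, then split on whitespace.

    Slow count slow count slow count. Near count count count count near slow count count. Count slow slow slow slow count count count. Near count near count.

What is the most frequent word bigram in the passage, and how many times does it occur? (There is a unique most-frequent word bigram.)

"count count", 7 times

Bigram frequencies (highest first):
  count count: 7
  slow count: 5
  count near: 4
  count slow: 3
  near count: 3
  slow slow: 3
  … (1 more, each ≤ 1)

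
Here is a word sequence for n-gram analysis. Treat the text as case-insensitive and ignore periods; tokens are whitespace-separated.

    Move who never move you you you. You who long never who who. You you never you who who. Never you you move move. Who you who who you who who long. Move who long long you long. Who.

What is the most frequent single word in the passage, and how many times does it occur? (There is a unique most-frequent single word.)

Unigram frequencies (highest first):
  who: 13
  you: 12
  move: 5
  long: 5
  never: 4

"who", 13 times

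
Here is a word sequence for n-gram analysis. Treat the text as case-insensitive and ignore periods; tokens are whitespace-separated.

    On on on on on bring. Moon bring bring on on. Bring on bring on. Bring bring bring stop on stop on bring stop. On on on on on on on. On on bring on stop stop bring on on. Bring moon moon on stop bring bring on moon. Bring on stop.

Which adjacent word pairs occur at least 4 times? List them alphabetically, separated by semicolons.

bring bring; bring on; on bring; on on; on stop

Bigram counts meeting the condition (at least 4 times):
  bring bring: 4
  bring on: 7
  on bring: 7
  on on: 14
  on stop: 4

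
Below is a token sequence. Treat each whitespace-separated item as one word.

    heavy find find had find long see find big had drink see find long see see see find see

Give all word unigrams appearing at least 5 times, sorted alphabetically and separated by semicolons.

find; see

Unigram counts meeting the condition (at least 5 times):
  find: 6
  see: 6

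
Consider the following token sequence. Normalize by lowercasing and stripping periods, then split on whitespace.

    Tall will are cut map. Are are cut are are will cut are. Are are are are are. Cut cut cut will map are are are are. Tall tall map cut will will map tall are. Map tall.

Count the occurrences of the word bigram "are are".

Scanning the 37 overlapping bigram windows for "are are":
  position 6–7: are are
  position 9–10: are are
  position 13–14: are are
  position 14–15: are are
  position 15–16: are are
  position 16–17: are are
  position 17–18: are are
  position 24–25: are are
  position 25–26: are are
  position 26–27: are are

10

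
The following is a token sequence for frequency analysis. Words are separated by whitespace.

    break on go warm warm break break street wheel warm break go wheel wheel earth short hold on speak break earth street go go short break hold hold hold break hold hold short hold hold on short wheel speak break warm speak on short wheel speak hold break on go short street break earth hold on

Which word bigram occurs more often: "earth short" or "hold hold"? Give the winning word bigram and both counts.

"hold hold" (4 vs 1)

"earth short": 1 occurrence
"hold hold": 4 occurrences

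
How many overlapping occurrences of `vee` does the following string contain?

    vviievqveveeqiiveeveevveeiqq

4

Sliding a length-3 window over the 28 characters (26 positions):
  position 10–12: vee
  position 16–18: vee
  position 19–21: vee
  position 23–25: vee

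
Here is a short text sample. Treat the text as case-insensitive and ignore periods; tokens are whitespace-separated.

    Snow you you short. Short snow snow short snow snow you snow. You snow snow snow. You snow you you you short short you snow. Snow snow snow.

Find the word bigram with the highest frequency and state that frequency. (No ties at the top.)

Bigram frequencies (highest first):
  snow snow: 7
  snow you: 5
  you snow: 4
  you you: 3
  you short: 2
  short short: 2
  … (3 more, each ≤ 2)

"snow snow", 7 times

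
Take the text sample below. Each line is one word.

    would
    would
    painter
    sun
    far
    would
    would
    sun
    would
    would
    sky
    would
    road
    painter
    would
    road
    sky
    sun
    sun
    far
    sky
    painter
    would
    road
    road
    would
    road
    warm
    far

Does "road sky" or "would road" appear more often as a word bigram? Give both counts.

"would road" (4 vs 1)

"road sky": 1 occurrence
"would road": 4 occurrences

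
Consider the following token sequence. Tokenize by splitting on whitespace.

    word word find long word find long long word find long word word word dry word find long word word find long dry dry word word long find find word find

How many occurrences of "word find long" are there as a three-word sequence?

Scanning the 29 overlapping trigram windows for "word find long":
  position 2–4: word find long
  position 5–7: word find long
  position 9–11: word find long
  position 16–18: word find long
  position 20–22: word find long

5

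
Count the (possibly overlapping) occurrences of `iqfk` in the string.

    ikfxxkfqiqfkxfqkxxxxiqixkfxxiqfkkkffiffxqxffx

2

Sliding a length-4 window over the 45 characters (42 positions):
  position 9–12: iqfk
  position 29–32: iqfk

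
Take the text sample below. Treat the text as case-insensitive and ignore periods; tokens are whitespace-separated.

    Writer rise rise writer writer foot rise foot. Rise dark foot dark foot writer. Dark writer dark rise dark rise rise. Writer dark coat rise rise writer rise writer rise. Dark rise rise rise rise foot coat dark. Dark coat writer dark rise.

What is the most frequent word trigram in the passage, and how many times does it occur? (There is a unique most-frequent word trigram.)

"rise rise writer", 3 times

Trigram frequencies (highest first):
  rise rise writer: 3
  writer dark rise: 2
  rise dark rise: 2
  dark rise rise: 2
  rise writer rise: 2
  rise rise rise: 2
  … (28 more, each ≤ 1)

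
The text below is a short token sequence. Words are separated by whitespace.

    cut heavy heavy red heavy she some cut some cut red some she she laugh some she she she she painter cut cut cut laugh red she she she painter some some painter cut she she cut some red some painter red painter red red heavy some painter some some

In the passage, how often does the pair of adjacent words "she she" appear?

Scanning the 49 overlapping bigram windows for "she she":
  position 13–14: she she
  position 17–18: she she
  position 18–19: she she
  position 19–20: she she
  position 27–28: she she
  position 28–29: she she
  position 35–36: she she

7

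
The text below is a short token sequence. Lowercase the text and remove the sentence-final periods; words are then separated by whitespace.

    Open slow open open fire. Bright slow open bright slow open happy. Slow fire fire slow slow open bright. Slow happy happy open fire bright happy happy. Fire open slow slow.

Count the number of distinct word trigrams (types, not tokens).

31 tokens → 29 trigram windows in total.
Repeated trigrams (each contributes count−1 duplicates):
  bright slow open: 2
  open bright slow: 2
  open fire bright: 2
  slow open bright: 2
4 duplicate windows → 29 − 4 = 25 distinct.

25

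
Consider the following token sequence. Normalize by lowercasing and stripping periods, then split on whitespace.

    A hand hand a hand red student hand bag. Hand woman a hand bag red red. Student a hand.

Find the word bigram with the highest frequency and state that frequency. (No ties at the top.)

Bigram frequencies (highest first):
  a hand: 4
  red student: 2
  hand bag: 2
  hand hand: 1
  hand a: 1
  hand red: 1
  … (7 more, each ≤ 1)

"a hand", 4 times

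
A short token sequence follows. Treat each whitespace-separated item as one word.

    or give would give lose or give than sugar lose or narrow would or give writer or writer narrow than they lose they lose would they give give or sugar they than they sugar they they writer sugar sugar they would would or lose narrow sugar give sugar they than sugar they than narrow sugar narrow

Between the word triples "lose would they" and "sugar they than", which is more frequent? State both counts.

"lose would they": 1 occurrence
"sugar they than": 3 occurrences

"sugar they than" (3 vs 1)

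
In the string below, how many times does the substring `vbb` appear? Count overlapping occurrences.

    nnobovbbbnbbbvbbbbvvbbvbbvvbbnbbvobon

5

Sliding a length-3 window over the 37 characters (35 positions):
  position 6–8: vbb
  position 14–16: vbb
  position 20–22: vbb
  position 23–25: vbb
  position 27–29: vbb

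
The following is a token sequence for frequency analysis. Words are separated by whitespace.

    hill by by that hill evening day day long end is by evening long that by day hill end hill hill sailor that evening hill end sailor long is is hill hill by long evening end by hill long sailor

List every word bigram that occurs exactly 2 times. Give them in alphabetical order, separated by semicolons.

Bigram counts meeting the condition (exactly 2 times):
  hill by: 2
  hill end: 2
  hill hill: 2

hill by; hill end; hill hill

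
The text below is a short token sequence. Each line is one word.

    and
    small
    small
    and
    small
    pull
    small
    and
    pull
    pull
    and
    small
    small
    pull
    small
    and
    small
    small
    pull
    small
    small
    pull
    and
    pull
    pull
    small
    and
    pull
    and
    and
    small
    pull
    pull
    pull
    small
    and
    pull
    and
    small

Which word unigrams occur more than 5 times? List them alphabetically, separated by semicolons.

Unigram counts meeting the condition (more than 5 times):
  and: 11
  pull: 13
  small: 15

and; pull; small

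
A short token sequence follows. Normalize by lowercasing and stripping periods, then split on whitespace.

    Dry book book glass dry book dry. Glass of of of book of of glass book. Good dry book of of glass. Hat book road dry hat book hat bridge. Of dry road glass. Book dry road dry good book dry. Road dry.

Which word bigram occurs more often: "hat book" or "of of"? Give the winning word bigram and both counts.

"of of" (4 vs 2)

"hat book": 2 occurrences
"of of": 4 occurrences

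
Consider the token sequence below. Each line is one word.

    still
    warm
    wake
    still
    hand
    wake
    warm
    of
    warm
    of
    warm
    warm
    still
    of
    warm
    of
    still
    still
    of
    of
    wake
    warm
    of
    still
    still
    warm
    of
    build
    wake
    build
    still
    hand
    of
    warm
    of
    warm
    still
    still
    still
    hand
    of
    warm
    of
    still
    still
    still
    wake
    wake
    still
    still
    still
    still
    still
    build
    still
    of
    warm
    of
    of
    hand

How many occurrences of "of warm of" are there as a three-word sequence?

Scanning the 58 overlapping trigram windows for "of warm of":
  position 8–10: of warm of
  position 14–16: of warm of
  position 33–35: of warm of
  position 41–43: of warm of
  position 56–58: of warm of

5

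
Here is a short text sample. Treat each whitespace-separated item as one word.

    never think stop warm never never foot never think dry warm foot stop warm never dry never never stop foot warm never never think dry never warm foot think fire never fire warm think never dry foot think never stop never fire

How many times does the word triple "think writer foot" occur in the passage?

0

Scanning the 40 overlapping trigram windows for "think writer foot":
  (none found)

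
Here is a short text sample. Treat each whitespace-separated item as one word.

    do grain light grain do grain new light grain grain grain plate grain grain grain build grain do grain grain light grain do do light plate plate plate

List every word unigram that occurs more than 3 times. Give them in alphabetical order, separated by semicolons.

do; grain; light; plate

Unigram counts meeting the condition (more than 3 times):
  do: 5
  grain: 13
  light: 4
  plate: 4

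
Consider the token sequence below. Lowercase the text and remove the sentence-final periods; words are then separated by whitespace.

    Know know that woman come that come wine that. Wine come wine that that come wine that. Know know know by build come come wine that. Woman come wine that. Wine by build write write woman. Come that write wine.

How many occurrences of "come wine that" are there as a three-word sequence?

Scanning the 38 overlapping trigram windows for "come wine that":
  position 7–9: come wine that
  position 11–13: come wine that
  position 15–17: come wine that
  position 24–26: come wine that
  position 28–30: come wine that

5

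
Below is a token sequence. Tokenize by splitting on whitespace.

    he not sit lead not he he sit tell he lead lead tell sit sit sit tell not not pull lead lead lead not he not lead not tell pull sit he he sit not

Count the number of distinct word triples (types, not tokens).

35 tokens → 33 trigram windows in total.
Repeated trigrams (each contributes count−1 duplicates):
  he he sit: 2
  lead not he: 2
2 duplicate windows → 33 − 2 = 31 distinct.

31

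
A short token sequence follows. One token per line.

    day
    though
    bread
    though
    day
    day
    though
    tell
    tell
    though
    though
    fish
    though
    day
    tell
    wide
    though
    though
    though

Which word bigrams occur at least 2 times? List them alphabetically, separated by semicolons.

day though; though day; though though

Bigram counts meeting the condition (at least 2 times):
  day though: 2
  though day: 2
  though though: 3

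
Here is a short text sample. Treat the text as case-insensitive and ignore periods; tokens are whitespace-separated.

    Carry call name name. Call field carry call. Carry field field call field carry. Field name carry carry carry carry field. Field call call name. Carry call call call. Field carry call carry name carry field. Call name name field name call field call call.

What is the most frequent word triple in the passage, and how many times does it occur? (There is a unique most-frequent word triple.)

Trigram frequencies (highest first):
  call field carry: 3
  call name name: 2
  name call field: 2
  field carry call: 2
  carry call carry: 2
  carry field field: 2
  … (27 more, each ≤ 2)

"call field carry", 3 times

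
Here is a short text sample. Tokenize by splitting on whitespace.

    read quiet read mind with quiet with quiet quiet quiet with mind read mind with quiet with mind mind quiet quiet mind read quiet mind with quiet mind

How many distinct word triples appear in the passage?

21

28 tokens → 26 trigram windows in total.
Repeated trigrams (each contributes count−1 duplicates):
  mind with quiet: 3
  quiet with mind: 2
  read mind with: 2
  with quiet with: 2
5 duplicate windows → 26 − 5 = 21 distinct.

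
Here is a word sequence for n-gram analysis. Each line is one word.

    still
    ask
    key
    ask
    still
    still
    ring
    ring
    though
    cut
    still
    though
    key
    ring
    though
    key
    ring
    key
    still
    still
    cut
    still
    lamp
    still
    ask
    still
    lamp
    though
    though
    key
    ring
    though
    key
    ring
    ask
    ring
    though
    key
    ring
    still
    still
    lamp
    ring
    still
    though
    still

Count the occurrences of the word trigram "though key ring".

Scanning the 44 overlapping trigram windows for "though key ring":
  position 12–14: though key ring
  position 15–17: though key ring
  position 29–31: though key ring
  position 32–34: though key ring
  position 37–39: though key ring

5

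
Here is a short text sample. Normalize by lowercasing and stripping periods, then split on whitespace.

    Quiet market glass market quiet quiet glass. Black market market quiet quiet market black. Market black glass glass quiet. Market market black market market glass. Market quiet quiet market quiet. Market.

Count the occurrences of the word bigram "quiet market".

5

Scanning the 30 overlapping bigram windows for "quiet market":
  position 1–2: quiet market
  position 12–13: quiet market
  position 19–20: quiet market
  position 28–29: quiet market
  position 30–31: quiet market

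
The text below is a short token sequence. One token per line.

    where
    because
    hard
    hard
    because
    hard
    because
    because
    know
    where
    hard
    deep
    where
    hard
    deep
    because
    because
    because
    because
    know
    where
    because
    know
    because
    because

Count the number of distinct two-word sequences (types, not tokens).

25 tokens → 24 bigram windows in total.
Repeated bigrams (each contributes count−1 duplicates):
  because because: 5
  because know: 3
  because hard: 2
  hard because: 2
  hard deep: 2
  know where: 2
  where because: 2
  where hard: 2
12 duplicate windows → 24 − 12 = 12 distinct.

12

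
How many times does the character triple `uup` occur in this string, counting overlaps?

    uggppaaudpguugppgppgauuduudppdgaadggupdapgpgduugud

0

Sliding a length-3 window over the 50 characters (48 positions):
  (no match at any position)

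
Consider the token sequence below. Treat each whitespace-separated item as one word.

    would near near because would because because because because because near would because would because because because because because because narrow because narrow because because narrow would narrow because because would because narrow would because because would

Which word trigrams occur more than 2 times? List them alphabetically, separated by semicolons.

Trigram counts meeting the condition (more than 2 times):
  because because because: 7
  because would because: 3
  would because because: 3

because because because; because would because; would because because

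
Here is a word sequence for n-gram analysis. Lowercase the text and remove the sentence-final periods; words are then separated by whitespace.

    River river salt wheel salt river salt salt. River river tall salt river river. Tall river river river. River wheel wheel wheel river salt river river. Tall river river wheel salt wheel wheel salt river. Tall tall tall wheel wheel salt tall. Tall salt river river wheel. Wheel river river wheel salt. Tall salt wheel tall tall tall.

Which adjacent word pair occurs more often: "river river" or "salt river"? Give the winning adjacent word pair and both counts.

"river river" (10 vs 6)

"river river": 10 occurrences
"salt river": 6 occurrences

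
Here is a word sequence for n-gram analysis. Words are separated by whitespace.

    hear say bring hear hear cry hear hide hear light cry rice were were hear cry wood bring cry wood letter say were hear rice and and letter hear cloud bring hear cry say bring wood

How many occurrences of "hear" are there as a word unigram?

9

Scanning the 36 tokens for "hear":
  position 1: hear
  position 4: hear
  position 5: hear
  position 7: hear
  position 9: hear
  position 15: hear
  position 24: hear
  position 29: hear
  position 32: hear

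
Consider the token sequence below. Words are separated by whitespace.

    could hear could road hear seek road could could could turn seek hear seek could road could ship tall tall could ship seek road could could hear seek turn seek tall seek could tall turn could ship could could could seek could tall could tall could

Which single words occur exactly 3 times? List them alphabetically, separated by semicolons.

Unigram counts meeting the condition (exactly 3 times):
  ship: 3
  turn: 3

ship; turn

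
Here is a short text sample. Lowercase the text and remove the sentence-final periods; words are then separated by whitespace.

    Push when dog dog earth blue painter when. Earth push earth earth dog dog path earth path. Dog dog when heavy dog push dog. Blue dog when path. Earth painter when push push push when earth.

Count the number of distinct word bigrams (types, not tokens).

36 tokens → 35 bigram windows in total.
Repeated bigrams (each contributes count−1 duplicates):
  dog dog: 3
  dog when: 2
  painter when: 2
  path earth: 2
  push push: 2
  push when: 2
  when earth: 2
8 duplicate windows → 35 − 8 = 27 distinct.

27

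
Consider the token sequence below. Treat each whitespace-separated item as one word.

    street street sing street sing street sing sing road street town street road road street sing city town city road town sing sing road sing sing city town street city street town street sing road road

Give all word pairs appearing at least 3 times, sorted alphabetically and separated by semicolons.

Bigram counts meeting the condition (at least 3 times):
  sing road: 3
  sing sing: 3
  street sing: 5
  town street: 3

sing road; sing sing; street sing; town street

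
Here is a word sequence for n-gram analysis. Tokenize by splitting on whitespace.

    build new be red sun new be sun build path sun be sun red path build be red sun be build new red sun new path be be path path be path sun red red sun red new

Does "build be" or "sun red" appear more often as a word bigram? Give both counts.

"sun red" (3 vs 1)

"build be": 1 occurrence
"sun red": 3 occurrences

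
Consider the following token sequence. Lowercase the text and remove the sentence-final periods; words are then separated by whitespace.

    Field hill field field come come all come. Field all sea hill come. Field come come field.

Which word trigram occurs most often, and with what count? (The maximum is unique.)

Trigram frequencies (highest first):
  field come come: 2
  field hill field: 1
  hill field field: 1
  field field come: 1
  come come all: 1
  come all come: 1
  … (8 more, each ≤ 1)

"field come come", 2 times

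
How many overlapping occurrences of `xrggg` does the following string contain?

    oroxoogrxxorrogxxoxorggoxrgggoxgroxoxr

Sliding a length-5 window over the 38 characters (34 positions):
  position 25–29: xrggg

1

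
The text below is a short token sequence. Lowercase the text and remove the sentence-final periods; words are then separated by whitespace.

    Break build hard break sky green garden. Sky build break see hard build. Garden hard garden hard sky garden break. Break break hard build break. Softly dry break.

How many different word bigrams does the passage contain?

23

28 tokens → 27 bigram windows in total.
Repeated bigrams (each contributes count−1 duplicates):
  break break: 2
  build break: 2
  garden hard: 2
  hard build: 2
4 duplicate windows → 27 − 4 = 23 distinct.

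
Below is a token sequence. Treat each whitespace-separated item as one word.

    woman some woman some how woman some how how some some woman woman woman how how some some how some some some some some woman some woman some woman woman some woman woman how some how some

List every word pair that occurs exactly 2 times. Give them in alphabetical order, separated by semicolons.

Bigram counts meeting the condition (exactly 2 times):
  how how: 2
  woman how: 2

how how; woman how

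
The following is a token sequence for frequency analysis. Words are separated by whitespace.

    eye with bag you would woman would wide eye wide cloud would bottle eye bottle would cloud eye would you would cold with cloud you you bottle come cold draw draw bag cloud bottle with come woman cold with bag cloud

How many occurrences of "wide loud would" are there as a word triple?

0

Scanning the 39 overlapping trigram windows for "wide loud would":
  (none found)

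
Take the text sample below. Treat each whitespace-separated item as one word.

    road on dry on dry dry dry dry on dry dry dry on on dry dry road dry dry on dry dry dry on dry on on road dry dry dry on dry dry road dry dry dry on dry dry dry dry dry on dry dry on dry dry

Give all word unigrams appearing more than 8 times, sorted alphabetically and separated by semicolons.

Unigram counts meeting the condition (more than 8 times):
  dry: 33
  on: 13

dry; on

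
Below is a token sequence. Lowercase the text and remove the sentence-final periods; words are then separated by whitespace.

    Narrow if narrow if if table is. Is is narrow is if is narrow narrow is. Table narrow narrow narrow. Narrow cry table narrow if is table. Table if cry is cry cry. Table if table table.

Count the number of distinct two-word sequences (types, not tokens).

37 tokens → 36 bigram windows in total.
Repeated bigrams (each contributes count−1 duplicates):
  narrow narrow: 4
  narrow if: 3
  cry table: 2
  if is: 2
  if table: 2
  is is: 2
  is narrow: 2
  is table: 2
  … (4 more repeated)
15 duplicate windows → 36 − 15 = 21 distinct.

21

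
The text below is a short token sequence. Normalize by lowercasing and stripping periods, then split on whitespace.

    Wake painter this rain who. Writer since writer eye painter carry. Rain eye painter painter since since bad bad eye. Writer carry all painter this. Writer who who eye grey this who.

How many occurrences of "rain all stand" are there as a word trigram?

0

Scanning the 30 overlapping trigram windows for "rain all stand":
  (none found)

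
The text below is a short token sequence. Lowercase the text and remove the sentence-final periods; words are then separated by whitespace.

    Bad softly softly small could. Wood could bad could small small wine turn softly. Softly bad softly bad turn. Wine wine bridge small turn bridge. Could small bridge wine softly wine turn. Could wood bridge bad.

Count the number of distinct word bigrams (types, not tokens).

36 tokens → 35 bigram windows in total.
Repeated bigrams (each contributes count−1 duplicates):
  bad softly: 2
  could small: 2
  could wood: 2
  softly bad: 2
  softly softly: 2
  wine turn: 2
6 duplicate windows → 35 − 6 = 29 distinct.

29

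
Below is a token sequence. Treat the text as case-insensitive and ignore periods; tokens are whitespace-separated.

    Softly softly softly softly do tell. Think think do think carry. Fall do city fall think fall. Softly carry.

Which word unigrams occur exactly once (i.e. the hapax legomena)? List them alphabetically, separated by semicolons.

Unigram counts meeting the condition (exactly once (i.e. the hapax legomena)):
  city: 1
  tell: 1

city; tell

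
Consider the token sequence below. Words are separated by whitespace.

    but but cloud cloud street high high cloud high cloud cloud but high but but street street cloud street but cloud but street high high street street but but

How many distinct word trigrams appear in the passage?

29 tokens → 27 trigram windows in total.
Repeated trigrams (each contributes count−1 duplicates):
  street high high: 2
1 duplicate windows → 27 − 1 = 26 distinct.

26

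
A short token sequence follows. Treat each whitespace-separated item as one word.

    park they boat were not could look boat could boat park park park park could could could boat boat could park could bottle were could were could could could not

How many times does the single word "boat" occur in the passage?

5

Scanning the 30 tokens for "boat":
  position 3: boat
  position 8: boat
  position 10: boat
  position 18: boat
  position 19: boat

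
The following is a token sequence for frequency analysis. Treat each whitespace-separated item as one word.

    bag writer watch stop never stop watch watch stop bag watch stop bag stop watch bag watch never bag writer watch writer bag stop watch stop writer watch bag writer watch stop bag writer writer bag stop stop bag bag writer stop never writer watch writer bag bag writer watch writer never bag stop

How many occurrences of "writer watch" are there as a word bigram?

Scanning the 53 overlapping bigram windows for "writer watch":
  position 2–3: writer watch
  position 20–21: writer watch
  position 27–28: writer watch
  position 30–31: writer watch
  position 44–45: writer watch
  position 49–50: writer watch

6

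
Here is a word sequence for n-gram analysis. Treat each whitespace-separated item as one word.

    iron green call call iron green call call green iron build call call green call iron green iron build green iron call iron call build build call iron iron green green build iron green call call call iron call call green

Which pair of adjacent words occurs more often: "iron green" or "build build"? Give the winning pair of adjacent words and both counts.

"iron green": 5 occurrences
"build build": 1 occurrence

"iron green" (5 vs 1)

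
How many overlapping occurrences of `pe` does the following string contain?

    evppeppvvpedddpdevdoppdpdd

Sliding a length-2 window over the 26 characters (25 positions):
  position 4–5: pe
  position 10–11: pe

2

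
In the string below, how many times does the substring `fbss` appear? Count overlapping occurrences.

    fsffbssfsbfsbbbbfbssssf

Sliding a length-4 window over the 23 characters (20 positions):
  position 4–7: fbss
  position 17–20: fbss

2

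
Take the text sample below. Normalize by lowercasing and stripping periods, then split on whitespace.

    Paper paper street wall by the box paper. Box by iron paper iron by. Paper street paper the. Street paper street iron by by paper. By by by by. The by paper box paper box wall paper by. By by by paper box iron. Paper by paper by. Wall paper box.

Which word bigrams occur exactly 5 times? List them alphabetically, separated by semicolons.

by paper; paper box

Bigram counts meeting the condition (exactly 5 times):
  by paper: 5
  paper box: 5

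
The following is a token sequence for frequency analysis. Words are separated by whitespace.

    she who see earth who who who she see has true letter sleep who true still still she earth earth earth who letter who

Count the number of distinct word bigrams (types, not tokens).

24 tokens → 23 bigram windows in total.
Repeated bigrams (each contributes count−1 duplicates):
  earth earth: 2
  earth who: 2
  who who: 2
3 duplicate windows → 23 − 3 = 20 distinct.

20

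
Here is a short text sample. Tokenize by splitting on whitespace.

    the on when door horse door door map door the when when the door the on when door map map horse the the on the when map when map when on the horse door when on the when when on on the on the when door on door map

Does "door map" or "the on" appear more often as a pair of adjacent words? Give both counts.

"door map": 3 occurrences
"the on": 4 occurrences

"the on" (4 vs 3)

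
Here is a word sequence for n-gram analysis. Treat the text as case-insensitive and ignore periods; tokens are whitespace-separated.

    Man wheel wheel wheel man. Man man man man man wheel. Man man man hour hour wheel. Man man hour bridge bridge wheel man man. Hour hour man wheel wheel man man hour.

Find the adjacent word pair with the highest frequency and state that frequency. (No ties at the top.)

Bigram frequencies (highest first):
  man man: 10
  wheel man: 5
  man hour: 4
  man wheel: 3
  wheel wheel: 3
  hour hour: 2
  … (5 more, each ≤ 1)

"man man", 10 times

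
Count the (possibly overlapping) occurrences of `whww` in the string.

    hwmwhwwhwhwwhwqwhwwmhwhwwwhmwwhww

5

Sliding a length-4 window over the 33 characters (30 positions):
  position 4–7: whww
  position 9–12: whww
  position 16–19: whww
  position 22–25: whww
  position 30–33: whww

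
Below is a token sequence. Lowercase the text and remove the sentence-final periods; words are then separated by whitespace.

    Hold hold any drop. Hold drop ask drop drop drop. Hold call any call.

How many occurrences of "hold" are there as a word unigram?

4

Scanning the 14 tokens for "hold":
  position 1: hold
  position 2: hold
  position 5: hold
  position 11: hold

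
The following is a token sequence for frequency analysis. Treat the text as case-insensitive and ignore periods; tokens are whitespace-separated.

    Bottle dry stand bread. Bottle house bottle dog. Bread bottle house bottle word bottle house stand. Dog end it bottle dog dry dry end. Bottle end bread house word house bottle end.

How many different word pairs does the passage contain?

24

32 tokens → 31 bigram windows in total.
Repeated bigrams (each contributes count−1 duplicates):
  bottle house: 3
  house bottle: 3
  bottle dog: 2
  bottle end: 2
  bread bottle: 2
7 duplicate windows → 31 − 7 = 24 distinct.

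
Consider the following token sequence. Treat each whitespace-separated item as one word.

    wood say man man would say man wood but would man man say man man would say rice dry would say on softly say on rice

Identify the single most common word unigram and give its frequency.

"man", 7 times

Unigram frequencies (highest first):
  man: 7
  say: 6
  would: 4
  wood: 2
  rice: 2
  on: 2
  … (3 more, each ≤ 1)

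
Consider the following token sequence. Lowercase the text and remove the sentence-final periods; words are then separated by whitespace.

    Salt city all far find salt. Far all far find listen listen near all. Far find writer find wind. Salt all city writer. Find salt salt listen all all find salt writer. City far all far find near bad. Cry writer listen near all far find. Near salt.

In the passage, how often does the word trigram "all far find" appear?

5

Scanning the 46 overlapping trigram windows for "all far find":
  position 3–5: all far find
  position 8–10: all far find
  position 14–16: all far find
  position 35–37: all far find
  position 44–46: all far find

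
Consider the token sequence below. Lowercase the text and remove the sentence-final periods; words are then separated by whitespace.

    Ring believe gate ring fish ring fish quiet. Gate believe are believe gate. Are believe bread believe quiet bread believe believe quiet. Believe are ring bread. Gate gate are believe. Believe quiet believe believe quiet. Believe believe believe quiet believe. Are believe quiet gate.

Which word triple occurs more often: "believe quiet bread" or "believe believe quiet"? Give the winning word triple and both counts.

"believe believe quiet" (4 vs 1)

"believe quiet bread": 1 occurrence
"believe believe quiet": 4 occurrences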